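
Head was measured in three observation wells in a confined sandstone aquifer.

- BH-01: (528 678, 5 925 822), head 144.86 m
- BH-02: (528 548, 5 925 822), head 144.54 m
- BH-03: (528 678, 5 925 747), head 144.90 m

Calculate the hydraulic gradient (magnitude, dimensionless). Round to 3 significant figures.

∂h/∂x = (144.54 − 144.86) / (528548 − 528678) = +0.002462
∂h/∂y = (144.90 − 144.86) / (5925747 − 5925822) = -0.0005333
|∇h| = √(0.002462² + -0.0005333²) = 0.002519

0.00252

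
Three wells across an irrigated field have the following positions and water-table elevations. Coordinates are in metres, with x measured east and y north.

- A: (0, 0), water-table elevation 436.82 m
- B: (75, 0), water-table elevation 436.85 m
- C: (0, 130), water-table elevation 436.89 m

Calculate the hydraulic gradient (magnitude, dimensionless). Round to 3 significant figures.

0.000671

∂h/∂x = (436.85 − 436.82) / (75 − 0) = +0.0004000
∂h/∂y = (436.89 − 436.82) / (130 − 0) = +0.0005385
|∇h| = √(0.0004000² + 0.0005385²) = 0.0006708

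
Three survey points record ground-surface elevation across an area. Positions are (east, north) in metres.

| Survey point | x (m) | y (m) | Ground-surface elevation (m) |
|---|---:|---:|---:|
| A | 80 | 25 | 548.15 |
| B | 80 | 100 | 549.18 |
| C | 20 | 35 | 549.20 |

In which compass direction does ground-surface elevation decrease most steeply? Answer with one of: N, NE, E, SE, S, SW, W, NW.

SE

With z = a·x + b·y + c and A as origin, the differences give:
  0·a + 75·b = +1.03
  (-60)·a + 10·b = +1.05
Eliminate b (×10 and ×75, subtract): 4500·a = -68.450 → a = ∂z/∂x = -0.01521
Back-substitute: b = ∂z/∂y = +0.01373.
Steepest decrease is along −∇f = (+0.01521 E, -0.01373 N) → southeast.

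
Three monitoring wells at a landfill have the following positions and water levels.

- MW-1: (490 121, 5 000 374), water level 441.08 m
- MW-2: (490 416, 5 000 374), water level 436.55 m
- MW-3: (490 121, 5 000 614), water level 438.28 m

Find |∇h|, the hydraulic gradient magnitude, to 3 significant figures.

0.0193

∂h/∂x = (436.55 − 441.08) / (490416 − 490121) = -0.01536
∂h/∂y = (438.28 − 441.08) / (5000614 − 5000374) = -0.01167
|∇h| = √(-0.01536² + -0.01167²) = 0.01929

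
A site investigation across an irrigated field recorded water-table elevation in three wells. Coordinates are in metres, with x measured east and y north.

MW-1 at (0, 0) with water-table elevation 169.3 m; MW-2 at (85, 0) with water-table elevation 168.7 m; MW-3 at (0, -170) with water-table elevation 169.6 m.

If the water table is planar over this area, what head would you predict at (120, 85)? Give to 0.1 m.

∂h/∂x = (168.7 − 169.3) / (85 − 0) = -0.007059
∂h/∂y = (169.6 − 169.3) / (-170 − 0) = -0.001765
h(120, 85) = 169.3 + (-0.007059)·(120) + (-0.001765)·(85) = 169.3 -0.847 -0.150 = 168.303 m.

168.3 m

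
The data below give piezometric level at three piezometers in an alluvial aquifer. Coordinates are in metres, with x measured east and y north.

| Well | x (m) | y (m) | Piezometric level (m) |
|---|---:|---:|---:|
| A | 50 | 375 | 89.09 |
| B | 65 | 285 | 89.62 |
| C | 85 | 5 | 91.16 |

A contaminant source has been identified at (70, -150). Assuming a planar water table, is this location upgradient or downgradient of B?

Three-point gradient (reference A): Δ to B = (15, -90, +0.53), Δ to C = (35, -370, +2.07).
∂h/∂x = +0.004083, ∂h/∂y = -0.005208 (det = -2400).
Head at (70, -150) = 89.09 + (+0.004083)·(20) + (-0.005208)·(-525) = 91.91 m.
That is higher than the 89.62 m at B, so the point is upgradient.

upgradient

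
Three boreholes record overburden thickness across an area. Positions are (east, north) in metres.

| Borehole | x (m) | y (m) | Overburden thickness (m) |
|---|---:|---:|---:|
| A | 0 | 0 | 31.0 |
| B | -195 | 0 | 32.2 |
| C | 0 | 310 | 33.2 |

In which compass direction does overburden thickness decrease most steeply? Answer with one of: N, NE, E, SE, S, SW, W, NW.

∂d/∂x = (32.2 − 31.0) / (-195 − 0) = -0.006154
∂d/∂y = (33.2 − 31.0) / (310 − 0) = +0.007097
Steepest decrease is along −∇f = (+0.006154 E, -0.007097 N) → southeast.

SE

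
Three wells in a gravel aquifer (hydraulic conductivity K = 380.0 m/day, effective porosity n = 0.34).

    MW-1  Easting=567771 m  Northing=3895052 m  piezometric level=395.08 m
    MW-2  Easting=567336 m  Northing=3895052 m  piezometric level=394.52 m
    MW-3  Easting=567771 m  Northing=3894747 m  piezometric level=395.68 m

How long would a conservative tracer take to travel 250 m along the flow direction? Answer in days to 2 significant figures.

95 days

∂h/∂x = (394.52 − 395.08) / (567336 − 567771) = +0.001287
∂h/∂y = (395.68 − 395.08) / (3894747 − 3895052) = -0.001967
|∇h| = √(0.001287² + -0.001967²) = 0.002351
Seepage velocity v = K·i/n = 380.0 × 0.002351 / 0.34 = 2.628 m/day.
t = 250 / 2.628 = 95.13 days.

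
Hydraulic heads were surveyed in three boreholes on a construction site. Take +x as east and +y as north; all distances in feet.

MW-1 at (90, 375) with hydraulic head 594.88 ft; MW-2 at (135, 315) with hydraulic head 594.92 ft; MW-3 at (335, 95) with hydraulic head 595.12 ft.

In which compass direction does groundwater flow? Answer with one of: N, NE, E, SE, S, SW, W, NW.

Taking MW-1 as reference: MW-2−MW-1 = (45, -60, +0.04); MW-3−MW-1 = (245, -280, +0.24).
Solve a·Δx + b·Δy = Δh: det = 45·(-280) − 245·(-60) = 2100.
∂h/∂x = [(+0.04)·(-280) − (+0.24)·(-60)] / 2100 = +0.001524
∂h/∂y = [45·(+0.24) − 245·(+0.04)] / 2100 = +0.0004762
Flow = −∇h = (-0.001524 east, -0.0004762 north), which points west.

W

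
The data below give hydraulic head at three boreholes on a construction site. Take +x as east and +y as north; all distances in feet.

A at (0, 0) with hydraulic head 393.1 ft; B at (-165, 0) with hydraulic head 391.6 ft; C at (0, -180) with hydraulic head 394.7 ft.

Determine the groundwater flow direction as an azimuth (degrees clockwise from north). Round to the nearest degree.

∂h/∂x = (391.6 − 393.1) / (-165 − 0) = +0.009091
∂h/∂y = (394.7 − 393.1) / (-180 − 0) = -0.008889
Flow direction (−∇h) has components (-0.009091 E, +0.008889 N).
Azimuth = atan2(E, N) = atan2(-0.009091, +0.008889) = 314.4° ≈ 314°.

314°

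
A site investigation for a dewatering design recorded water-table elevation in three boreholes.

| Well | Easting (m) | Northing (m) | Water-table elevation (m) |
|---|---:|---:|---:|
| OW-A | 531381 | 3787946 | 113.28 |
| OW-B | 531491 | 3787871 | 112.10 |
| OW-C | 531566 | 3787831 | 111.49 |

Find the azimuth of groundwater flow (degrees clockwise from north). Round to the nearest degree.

With h = a·x + b·y + c and OW-A as origin, the differences give:
  110·a + (-75)·b = -1.18
  185·a + (-115)·b = -1.79
Eliminate b (×(-115) and ×(-75), subtract): 1225·a = 1.450 → a = ∂h/∂x = +0.001184
Back-substitute: b = ∂h/∂y = +0.01747.
Flow direction (−∇h) has components (-0.001184 E, -0.01747 N).
Azimuth = atan2(E, N) = atan2(-0.001184, -0.01747) = 183.9° ≈ 184°.

184°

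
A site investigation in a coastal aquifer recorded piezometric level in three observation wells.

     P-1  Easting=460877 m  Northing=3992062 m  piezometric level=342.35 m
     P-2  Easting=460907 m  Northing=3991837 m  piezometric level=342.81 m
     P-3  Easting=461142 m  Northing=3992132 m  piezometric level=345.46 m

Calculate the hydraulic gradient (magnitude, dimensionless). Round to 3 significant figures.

Taking P-1 as reference: P-2−P-1 = (30, -225, +0.46); P-3−P-1 = (265, 70, +3.11).
Determinant of the coordinate differences = 30·70 − 265·(-225) = 61725.
∂h/∂x = [(+0.46)·70 − (+3.11)·(-225)] / 61725 = +0.01186
∂h/∂y = [30·(+3.11) − 265·(+0.46)] / 61725 = -0.0004633
|∇h| = √(0.01186² + -0.0004633²) = 0.01187

0.0119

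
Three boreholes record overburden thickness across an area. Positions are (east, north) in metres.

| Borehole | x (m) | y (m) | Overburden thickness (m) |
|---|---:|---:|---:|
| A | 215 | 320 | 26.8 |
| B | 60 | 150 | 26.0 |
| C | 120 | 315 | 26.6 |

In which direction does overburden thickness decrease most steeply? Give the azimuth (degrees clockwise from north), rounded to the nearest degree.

Three-point gradient (reference A): Δ to B = (-155, -170, -0.8), Δ to C = (-95, -5, -0.2).
∂d/∂x = +0.001951, ∂d/∂y = +0.002927 (det = -15375).
Steepest decrease is along −∇f: components (-0.001951 E, -0.002927 N).
Azimuth = atan2(-0.001951, -0.002927) = 213.7° ≈ 214°.

214°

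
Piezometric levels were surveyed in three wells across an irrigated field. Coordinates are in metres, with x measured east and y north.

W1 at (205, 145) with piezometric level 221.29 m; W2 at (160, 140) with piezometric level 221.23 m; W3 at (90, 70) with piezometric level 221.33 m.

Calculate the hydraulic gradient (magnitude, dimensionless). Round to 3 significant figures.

With h = a·x + b·y + c and W1 as origin, the differences give:
  (-45)·a + (-5)·b = -0.06
  (-115)·a + (-75)·b = +0.04
Eliminate b (×(-75) and ×(-5), subtract): 2800·a = 4.700 → a = ∂h/∂x = +0.001679
Back-substitute: b = ∂h/∂y = -0.003107.
|∇h| = √(0.001679² + -0.003107²) = 0.003532

0.00353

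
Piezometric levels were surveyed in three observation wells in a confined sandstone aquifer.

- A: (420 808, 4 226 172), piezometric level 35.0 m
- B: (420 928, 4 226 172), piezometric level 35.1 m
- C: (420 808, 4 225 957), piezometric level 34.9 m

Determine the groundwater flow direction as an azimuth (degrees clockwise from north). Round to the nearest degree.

∂h/∂x = (35.1 − 35.0) / (420928 − 420808) = +0.0008333
∂h/∂y = (34.9 − 35.0) / (4225957 − 4226172) = +0.0004651
Flow direction (−∇h) has components (-0.0008333 E, -0.0004651 N).
Azimuth = atan2(E, N) = atan2(-0.0008333, -0.0004651) = 240.8° ≈ 241°.

241°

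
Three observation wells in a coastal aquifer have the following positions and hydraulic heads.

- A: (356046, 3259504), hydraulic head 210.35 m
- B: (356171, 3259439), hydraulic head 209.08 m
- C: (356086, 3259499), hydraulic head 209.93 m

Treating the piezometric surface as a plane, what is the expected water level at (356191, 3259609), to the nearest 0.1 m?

208.7 m

Taking A as reference: B−A = (125, -65, -1.27); C−A = (40, -5, -0.42).
Solve a·Δx + b·Δy = Δh: det = 125·(-5) − 40·(-65) = 1975.
∂h/∂x = [(-1.27)·(-5) − (-0.42)·(-65)] / 1975 = -0.01061
∂h/∂y = [125·(-0.42) − 40·(-1.27)] / 1975 = -0.0008608
h(356191, 3259609) = 210.35 + (-0.01061)·(145) + (-0.0008608)·(105) = 210.35 -1.538 -0.090 = 208.722 m.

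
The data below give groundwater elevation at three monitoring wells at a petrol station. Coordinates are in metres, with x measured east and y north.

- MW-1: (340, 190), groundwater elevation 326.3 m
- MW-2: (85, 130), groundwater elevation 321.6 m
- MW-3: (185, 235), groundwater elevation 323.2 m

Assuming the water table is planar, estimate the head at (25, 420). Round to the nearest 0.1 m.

Three-point gradient (reference MW-1): Δ to MW-2 = (-255, -60, -4.7), Δ to MW-3 = (-155, 45, -3.1).
∂h/∂x = +0.01913, ∂h/∂y = -0.002984 (det = -20775).
h(25, 420) = 326.3 + (+0.01913)·(-315) + (-0.002984)·(230) = 326.3 -6.027 -0.686 = 319.587 m.

319.6 m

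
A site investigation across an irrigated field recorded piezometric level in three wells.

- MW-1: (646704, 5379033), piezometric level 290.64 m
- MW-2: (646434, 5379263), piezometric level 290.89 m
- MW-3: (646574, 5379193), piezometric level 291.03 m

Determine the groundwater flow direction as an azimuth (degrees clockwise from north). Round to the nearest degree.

214°

Differences from MW-1: to MW-2 (Δx, Δy, Δh) = (-270, 230, +0.25); to MW-3 = (-130, 160, +0.39).
Determinant of the coordinate differences = (-270)·160 − (-130)·230 = -13300.
∂h/∂x = [(+0.25)·160 − (+0.39)·230] / -13300 = +0.003737
∂h/∂y = [(-270)·(+0.39) − (-130)·(+0.25)] / -13300 = +0.005474
Flow direction (−∇h) has components (-0.003737 E, -0.005474 N).
Azimuth = atan2(E, N) = atan2(-0.003737, -0.005474) = 214.3° ≈ 214°.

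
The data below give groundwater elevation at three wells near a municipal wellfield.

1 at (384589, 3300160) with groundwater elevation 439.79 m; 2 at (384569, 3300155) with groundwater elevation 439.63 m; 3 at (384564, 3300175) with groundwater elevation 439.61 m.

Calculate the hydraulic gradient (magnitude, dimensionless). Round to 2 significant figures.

0.0078

Differences from 1: to 2 (Δx, Δy, Δh) = (-20, -5, -0.16); to 3 = (-25, 15, -0.18).
Determinant of the coordinate differences = (-20)·15 − (-25)·(-5) = -425.
∂h/∂x = [(-0.16)·15 − (-0.18)·(-5)] / -425 = +0.007765
∂h/∂y = [(-20)·(-0.18) − (-25)·(-0.16)] / -425 = +0.0009412
|∇h| = √(0.007765² + 0.0009412²) = 0.007822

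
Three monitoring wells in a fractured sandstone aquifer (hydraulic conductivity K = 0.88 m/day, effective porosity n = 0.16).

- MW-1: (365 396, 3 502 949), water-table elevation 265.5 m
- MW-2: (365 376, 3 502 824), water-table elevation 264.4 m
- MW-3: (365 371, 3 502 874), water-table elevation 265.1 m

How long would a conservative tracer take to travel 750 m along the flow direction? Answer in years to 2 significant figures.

Differences from MW-1: to MW-2 (Δx, Δy, Δh) = (-20, -125, -1.1); to MW-3 = (-25, -75, -0.4).
Determinant of the coordinate differences = (-20)·(-75) − (-25)·(-125) = -1625.
∂h/∂x = [(-1.1)·(-75) − (-0.4)·(-125)] / -1625 = -0.02000
∂h/∂y = [(-20)·(-0.4) − (-25)·(-1.1)] / -1625 = +0.01200
|∇h| = √(-0.02000² + 0.01200²) = 0.02332
Seepage velocity v = K·i/n = 0.88 × 0.02332 / 0.16 = 0.1283 m/day.
t = 750 / 0.1283 = 5846 days = 16 years.

16 years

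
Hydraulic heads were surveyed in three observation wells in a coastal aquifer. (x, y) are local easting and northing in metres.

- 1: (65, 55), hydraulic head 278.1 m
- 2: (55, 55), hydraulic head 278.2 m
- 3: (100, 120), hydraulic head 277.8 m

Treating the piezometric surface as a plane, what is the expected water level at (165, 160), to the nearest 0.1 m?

277.2 m

With h = a·x + b·y + c and 1 as origin, the differences give:
  (-10)·a + 0·b = +0.1
  35·a + 65·b = -0.3
Eliminate b (×65 and ×0, subtract): -650·a = 6.50 → a = ∂h/∂x = -0.010000
Back-substitute: b = ∂h/∂y = +0.0007692.
h(165, 160) = 278.1 + (-0.010000)·(100) + (+0.0007692)·(105) = 278.1 -1.000 +0.081 = 277.181 m.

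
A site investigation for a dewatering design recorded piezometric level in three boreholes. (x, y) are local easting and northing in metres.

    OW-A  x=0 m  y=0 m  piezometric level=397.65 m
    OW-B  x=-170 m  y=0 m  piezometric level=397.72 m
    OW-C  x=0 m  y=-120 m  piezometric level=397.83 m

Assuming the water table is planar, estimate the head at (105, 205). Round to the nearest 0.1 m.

∂h/∂x = (397.72 − 397.65) / (-170 − 0) = -0.0004118
∂h/∂y = (397.83 − 397.65) / (-120 − 0) = -0.001500
h(105, 205) = 397.65 + (-0.0004118)·(105) + (-0.001500)·(205) = 397.65 -0.043 -0.308 = 397.299 m.

397.3 m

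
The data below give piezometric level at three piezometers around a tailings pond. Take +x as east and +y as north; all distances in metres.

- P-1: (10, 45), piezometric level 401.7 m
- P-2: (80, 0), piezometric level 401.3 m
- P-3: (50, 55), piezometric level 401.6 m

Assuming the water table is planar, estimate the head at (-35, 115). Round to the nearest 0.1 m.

402.1 m

Taking P-1 as reference: P-2−P-1 = (70, -45, -0.4); P-3−P-1 = (40, 10, -0.1).
Solve a·Δx + b·Δy = Δh: det = 70·10 − 40·(-45) = 2500.
∂h/∂x = [(-0.4)·10 − (-0.1)·(-45)] / 2500 = -0.003400
∂h/∂y = [70·(-0.1) − 40·(-0.4)] / 2500 = +0.003600
h(-35, 115) = 401.7 + (-0.003400)·(-45) + (+0.003600)·(70) = 401.7 +0.153 +0.252 = 402.105 m.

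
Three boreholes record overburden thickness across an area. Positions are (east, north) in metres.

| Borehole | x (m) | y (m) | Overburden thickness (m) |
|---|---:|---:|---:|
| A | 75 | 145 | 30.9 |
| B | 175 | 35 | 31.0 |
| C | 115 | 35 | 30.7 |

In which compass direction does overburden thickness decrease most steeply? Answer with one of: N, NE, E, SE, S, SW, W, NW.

SW

Taking A as reference: B−A = (100, -110, +0.1); C−A = (40, -110, -0.2).
Solve a·Δx + b·Δy = Δd: det = 100·(-110) − 40·(-110) = -6600.
∂d/∂x = [(+0.1)·(-110) − (-0.2)·(-110)] / -6600 = +0.005000
∂d/∂y = [100·(-0.2) − 40·(+0.1)] / -6600 = +0.003636
Steepest decrease is along −∇f = (-0.005000 E, -0.003636 N) → southwest.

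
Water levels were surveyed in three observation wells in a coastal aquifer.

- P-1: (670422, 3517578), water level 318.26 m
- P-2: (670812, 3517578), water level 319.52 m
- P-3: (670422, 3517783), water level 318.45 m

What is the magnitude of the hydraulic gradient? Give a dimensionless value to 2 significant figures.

∂h/∂x = (319.52 − 318.26) / (670812 − 670422) = +0.003231
∂h/∂y = (318.45 − 318.26) / (3517783 − 3517578) = +0.0009268
|∇h| = √(0.003231² + 0.0009268²) = 0.003361

0.0034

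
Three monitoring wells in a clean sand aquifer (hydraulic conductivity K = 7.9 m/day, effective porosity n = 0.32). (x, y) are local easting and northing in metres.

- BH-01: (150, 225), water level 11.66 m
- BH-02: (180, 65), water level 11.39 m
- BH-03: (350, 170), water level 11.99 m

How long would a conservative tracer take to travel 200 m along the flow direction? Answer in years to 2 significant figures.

7.2 years

Taking BH-01 as reference: BH-02−BH-01 = (30, -160, -0.27); BH-03−BH-01 = (200, -55, +0.33).
Solve a·Δx + b·Δy = Δh: det = 30·(-55) − 200·(-160) = 30350.
∂h/∂x = [(-0.27)·(-55) − (+0.33)·(-160)] / 30350 = +0.002229
∂h/∂y = [30·(+0.33) − 200·(-0.27)] / 30350 = +0.002105
|∇h| = √(0.002229² + 0.002105²) = 0.003066
Seepage velocity v = K·i/n = 7.9 × 0.003066 / 0.32 = 0.07569 m/day.
t = 200 / 0.07569 = 2642 days = 7.23 years.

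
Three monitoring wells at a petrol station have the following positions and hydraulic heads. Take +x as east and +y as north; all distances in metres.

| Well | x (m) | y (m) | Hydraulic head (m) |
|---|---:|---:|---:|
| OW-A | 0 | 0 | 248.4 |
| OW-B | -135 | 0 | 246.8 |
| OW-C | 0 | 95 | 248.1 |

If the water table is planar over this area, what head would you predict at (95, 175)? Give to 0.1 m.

249.0 m

∂h/∂x = (246.8 − 248.4) / (-135 − 0) = +0.01185
∂h/∂y = (248.1 − 248.4) / (95 − 0) = -0.003158
h(95, 175) = 248.4 + (+0.01185)·(95) + (-0.003158)·(175) = 248.4 +1.126 -0.553 = 248.973 m.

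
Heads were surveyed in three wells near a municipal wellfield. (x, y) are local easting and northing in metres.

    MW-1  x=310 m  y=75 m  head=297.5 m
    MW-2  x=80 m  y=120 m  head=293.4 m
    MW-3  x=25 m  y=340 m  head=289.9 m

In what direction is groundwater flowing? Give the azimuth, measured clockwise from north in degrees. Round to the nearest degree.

308°

With h = a·x + b·y + c and MW-1 as origin, the differences give:
  (-230)·a + 45·b = -4.1
  (-285)·a + 265·b = -7.6
Eliminate b (×265 and ×45, subtract): -48125·a = -744.50 → a = ∂h/∂x = +0.01547
Back-substitute: b = ∂h/∂y = -0.01204.
Flow direction (−∇h) has components (-0.01547 E, +0.01204 N).
Azimuth = atan2(E, N) = atan2(-0.01547, +0.01204) = 307.9° ≈ 308°.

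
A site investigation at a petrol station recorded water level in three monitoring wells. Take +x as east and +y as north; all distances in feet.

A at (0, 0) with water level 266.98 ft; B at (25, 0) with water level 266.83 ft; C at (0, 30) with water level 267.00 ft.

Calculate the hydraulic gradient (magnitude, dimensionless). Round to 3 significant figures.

∂h/∂x = (266.83 − 266.98) / (25 − 0) = -0.006000
∂h/∂y = (267.00 − 266.98) / (30 − 0) = +0.0006667
|∇h| = √(-0.006000² + 0.0006667²) = 0.006037

0.00604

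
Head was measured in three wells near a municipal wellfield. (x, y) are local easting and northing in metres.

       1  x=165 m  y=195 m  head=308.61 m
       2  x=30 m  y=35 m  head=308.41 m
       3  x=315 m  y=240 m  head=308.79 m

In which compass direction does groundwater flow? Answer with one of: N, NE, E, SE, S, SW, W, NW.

W

With h = a·x + b·y + c and 1 as origin, the differences give:
  (-135)·a + (-160)·b = -0.20
  150·a + 45·b = +0.18
Eliminate b (×45 and ×(-160), subtract): 17925·a = 19.800 → a = ∂h/∂x = +0.001105
Back-substitute: b = ∂h/∂y = +0.0003180.
Flow = −∇h = (-0.001105 east, -0.0003180 north), which points west.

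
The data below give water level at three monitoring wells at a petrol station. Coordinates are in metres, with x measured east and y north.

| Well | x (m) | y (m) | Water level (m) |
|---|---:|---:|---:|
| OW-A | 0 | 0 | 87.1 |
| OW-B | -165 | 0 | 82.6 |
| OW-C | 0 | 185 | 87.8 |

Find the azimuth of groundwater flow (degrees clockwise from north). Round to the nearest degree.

∂h/∂x = (82.6 − 87.1) / (-165 − 0) = +0.02727
∂h/∂y = (87.8 − 87.1) / (185 − 0) = +0.003784
Flow direction (−∇h) has components (-0.02727 E, -0.003784 N).
Azimuth = atan2(E, N) = atan2(-0.02727, -0.003784) = 262.1° ≈ 262°.

262°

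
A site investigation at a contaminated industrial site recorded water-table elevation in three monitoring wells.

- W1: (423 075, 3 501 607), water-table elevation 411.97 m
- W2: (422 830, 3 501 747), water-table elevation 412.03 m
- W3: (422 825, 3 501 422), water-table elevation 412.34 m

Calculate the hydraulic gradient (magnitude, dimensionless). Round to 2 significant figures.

0.0012

With h = a·x + b·y + c and W1 as origin, the differences give:
  (-245)·a + 140·b = +0.06
  (-250)·a + (-185)·b = +0.37
Eliminate b (×(-185) and ×140, subtract): 80325·a = -62.900 → a = ∂h/∂x = -0.0007831
Back-substitute: b = ∂h/∂y = -0.0009418.
|∇h| = √(-0.0007831² + -0.0009418²) = 0.001225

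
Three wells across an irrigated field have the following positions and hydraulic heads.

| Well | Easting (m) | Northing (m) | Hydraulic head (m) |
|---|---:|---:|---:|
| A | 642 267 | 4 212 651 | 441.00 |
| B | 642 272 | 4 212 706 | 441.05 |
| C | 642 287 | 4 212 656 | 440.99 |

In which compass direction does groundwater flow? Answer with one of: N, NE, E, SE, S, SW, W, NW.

SE

Differences from A: to B (Δx, Δy, Δh) = (5, 55, +0.05); to C = (20, 5, -0.01).
Determinant of the coordinate differences = 5·5 − 20·55 = -1075.
∂h/∂x = [(+0.05)·5 − (-0.01)·55] / -1075 = -0.0007442
∂h/∂y = [5·(-0.01) − 20·(+0.05)] / -1075 = +0.0009767
Flow = −∇h = (+0.0007442 east, -0.0009767 north), which points southeast.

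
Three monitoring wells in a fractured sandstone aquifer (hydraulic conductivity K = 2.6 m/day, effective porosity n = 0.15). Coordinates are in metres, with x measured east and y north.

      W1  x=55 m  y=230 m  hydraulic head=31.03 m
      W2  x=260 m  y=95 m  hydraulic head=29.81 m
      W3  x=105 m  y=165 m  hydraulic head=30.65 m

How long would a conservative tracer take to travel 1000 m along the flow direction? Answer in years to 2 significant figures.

32 years

Taking W1 as reference: W2−W1 = (205, -135, -1.22); W3−W1 = (50, -65, -0.38).
Solve a·Δx + b·Δy = Δh: det = 205·(-65) − 50·(-135) = -6575.
∂h/∂x = [(-1.22)·(-65) − (-0.38)·(-135)] / -6575 = -0.004259
∂h/∂y = [205·(-0.38) − 50·(-1.22)] / -6575 = +0.002570
|∇h| = √(-0.004259² + 0.002570²) = 0.004974
Seepage velocity v = K·i/n = 2.6 × 0.004974 / 0.15 = 0.08622 m/day.
t = 1000 / 0.08622 = 1.16e+04 days = 31.8 years.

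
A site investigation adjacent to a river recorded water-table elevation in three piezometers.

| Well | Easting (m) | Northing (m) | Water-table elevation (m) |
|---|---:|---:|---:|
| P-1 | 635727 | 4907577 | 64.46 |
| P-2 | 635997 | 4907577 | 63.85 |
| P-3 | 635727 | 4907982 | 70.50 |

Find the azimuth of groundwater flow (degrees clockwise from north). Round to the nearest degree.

171°

∂h/∂x = (63.85 − 64.46) / (635997 − 635727) = -0.002259
∂h/∂y = (70.50 − 64.46) / (4907982 − 4907577) = +0.01491
Flow direction (−∇h) has components (+0.002259 E, -0.01491 N).
Azimuth = atan2(E, N) = atan2(+0.002259, -0.01491) = 171.4° ≈ 171°.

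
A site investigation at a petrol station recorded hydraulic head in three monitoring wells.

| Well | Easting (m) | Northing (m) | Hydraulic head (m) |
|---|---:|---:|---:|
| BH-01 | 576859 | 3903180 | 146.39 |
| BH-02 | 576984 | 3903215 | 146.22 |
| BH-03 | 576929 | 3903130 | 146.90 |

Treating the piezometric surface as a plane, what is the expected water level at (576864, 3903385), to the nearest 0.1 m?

144.6 m

Taking BH-01 as reference: BH-02−BH-01 = (125, 35, -0.17); BH-03−BH-01 = (70, -50, +0.51).
Determinant of the coordinate differences = 125·(-50) − 70·35 = -8700.
∂h/∂x = [(-0.17)·(-50) − (+0.51)·35] / -8700 = +0.001075
∂h/∂y = [125·(+0.51) − 70·(-0.17)] / -8700 = -0.008695
h(576864, 3903385) = 146.39 + (+0.001075)·(5) + (-0.008695)·(205) = 146.39 +0.005 -1.783 = 144.613 m.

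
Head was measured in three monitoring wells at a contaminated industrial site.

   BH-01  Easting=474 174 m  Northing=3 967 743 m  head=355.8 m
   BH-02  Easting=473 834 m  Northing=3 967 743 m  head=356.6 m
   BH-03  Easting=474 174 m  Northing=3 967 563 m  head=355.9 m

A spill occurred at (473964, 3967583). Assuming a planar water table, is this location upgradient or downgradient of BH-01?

∂h/∂x = (356.6 − 355.8) / (473834 − 474174) = -0.002353
∂h/∂y = (355.9 − 355.8) / (3967563 − 3967743) = -0.0005556
Head at (473964, 3967583) = 355.8 + (-0.002353)·(-210) + (-0.0005556)·(-160) = 356.38 m.
That is higher than the 355.8 m at BH-01, so the point is upgradient.

upgradient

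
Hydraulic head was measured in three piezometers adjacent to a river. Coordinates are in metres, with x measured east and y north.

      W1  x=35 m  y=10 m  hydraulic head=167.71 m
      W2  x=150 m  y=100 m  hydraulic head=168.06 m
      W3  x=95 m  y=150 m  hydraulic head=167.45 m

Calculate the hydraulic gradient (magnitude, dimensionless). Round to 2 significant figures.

With h = a·x + b·y + c and W1 as origin, the differences give:
  115·a + 90·b = +0.35
  60·a + 140·b = -0.26
Eliminate b (×140 and ×90, subtract): 10700·a = 72.400 → a = ∂h/∂x = +0.006766
Back-substitute: b = ∂h/∂y = -0.004757.
|∇h| = √(0.006766² + -0.004757²) = 0.008271

0.0083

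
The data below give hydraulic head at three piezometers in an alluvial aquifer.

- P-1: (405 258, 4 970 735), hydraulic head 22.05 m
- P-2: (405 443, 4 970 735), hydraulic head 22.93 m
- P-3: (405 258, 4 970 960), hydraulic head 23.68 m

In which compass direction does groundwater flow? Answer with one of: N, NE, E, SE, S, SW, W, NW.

∂h/∂x = (22.93 − 22.05) / (405443 − 405258) = +0.004757
∂h/∂y = (23.68 − 22.05) / (4970960 − 4970735) = +0.007244
Flow = −∇h = (-0.004757 east, -0.007244 north), which points southwest.

SW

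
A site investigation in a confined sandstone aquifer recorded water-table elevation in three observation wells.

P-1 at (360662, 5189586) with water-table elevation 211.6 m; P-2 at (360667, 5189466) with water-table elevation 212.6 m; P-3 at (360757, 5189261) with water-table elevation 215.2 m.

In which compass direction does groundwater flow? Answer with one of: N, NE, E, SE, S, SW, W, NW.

NW

Differences from P-1: to P-2 (Δx, Δy, Δh) = (5, -120, +1.0); to P-3 = (95, -325, +3.6).
Determinant of the coordinate differences = 5·(-325) − 95·(-120) = 9775.
∂h/∂x = [(+1.0)·(-325) − (+3.6)·(-120)] / 9775 = +0.01095
∂h/∂y = [5·(+3.6) − 95·(+1.0)] / 9775 = -0.007877
Flow = −∇h = (-0.01095 east, +0.007877 north), which points northwest.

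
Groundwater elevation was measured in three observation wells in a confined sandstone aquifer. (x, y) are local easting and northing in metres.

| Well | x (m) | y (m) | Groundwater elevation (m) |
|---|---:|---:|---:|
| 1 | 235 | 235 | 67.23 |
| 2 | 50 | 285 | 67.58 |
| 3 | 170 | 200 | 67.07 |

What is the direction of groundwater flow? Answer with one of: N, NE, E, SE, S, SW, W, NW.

S

Taking 1 as reference: 2−1 = (-185, 50, +0.35); 3−1 = (-65, -35, -0.16).
Solve a·Δx + b·Δy = Δh: det = (-185)·(-35) − (-65)·50 = 9725.
∂h/∂x = [(+0.35)·(-35) − (-0.16)·50] / 9725 = -0.0004370
∂h/∂y = [(-185)·(-0.16) − (-65)·(+0.35)] / 9725 = +0.005383
Flow = −∇h = (+0.0004370 east, -0.005383 north), which points south.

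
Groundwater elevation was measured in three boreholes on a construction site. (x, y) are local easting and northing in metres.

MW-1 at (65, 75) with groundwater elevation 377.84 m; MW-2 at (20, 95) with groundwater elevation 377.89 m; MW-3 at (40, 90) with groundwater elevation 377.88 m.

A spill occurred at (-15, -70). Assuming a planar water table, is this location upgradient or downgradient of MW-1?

downgradient

Taking MW-1 as reference: MW-2−MW-1 = (-45, 20, +0.05); MW-3−MW-1 = (-25, 15, +0.04).
Determinant of the coordinate differences = (-45)·15 − (-25)·20 = -175.
∂h/∂x = [(+0.05)·15 − (+0.04)·20] / -175 = +0.0002857
∂h/∂y = [(-45)·(+0.04) − (-25)·(+0.05)] / -175 = +0.003143
Head at (-15, -70) = 377.84 + (+0.0002857)·(-80) + (+0.003143)·(-145) = 377.36 m.
That is lower than the 377.84 m at MW-1, so the point is downgradient.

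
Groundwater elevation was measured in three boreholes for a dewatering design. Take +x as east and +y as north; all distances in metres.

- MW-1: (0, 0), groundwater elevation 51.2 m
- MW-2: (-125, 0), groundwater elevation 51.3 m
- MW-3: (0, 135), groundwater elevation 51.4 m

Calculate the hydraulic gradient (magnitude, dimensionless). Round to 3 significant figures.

∂h/∂x = (51.3 − 51.2) / (-125 − 0) = -0.0008000
∂h/∂y = (51.4 − 51.2) / (135 − 0) = +0.001481
|∇h| = √(-0.0008000² + 0.001481²) = 0.001683

0.00168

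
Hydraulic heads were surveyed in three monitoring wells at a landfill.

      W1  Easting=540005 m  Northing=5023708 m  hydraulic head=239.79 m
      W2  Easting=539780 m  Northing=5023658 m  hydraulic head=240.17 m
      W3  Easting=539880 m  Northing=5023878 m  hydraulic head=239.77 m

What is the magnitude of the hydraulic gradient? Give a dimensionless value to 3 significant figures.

0.00185

Taking W1 as reference: W2−W1 = (-225, -50, +0.38); W3−W1 = (-125, 170, -0.02).
Solve a·Δx + b·Δy = Δh: det = (-225)·170 − (-125)·(-50) = -44500.
∂h/∂x = [(+0.38)·170 − (-0.02)·(-50)] / -44500 = -0.001429
∂h/∂y = [(-225)·(-0.02) − (-125)·(+0.38)] / -44500 = -0.001169
|∇h| = √(-0.001429² + -0.001169²) = 0.001846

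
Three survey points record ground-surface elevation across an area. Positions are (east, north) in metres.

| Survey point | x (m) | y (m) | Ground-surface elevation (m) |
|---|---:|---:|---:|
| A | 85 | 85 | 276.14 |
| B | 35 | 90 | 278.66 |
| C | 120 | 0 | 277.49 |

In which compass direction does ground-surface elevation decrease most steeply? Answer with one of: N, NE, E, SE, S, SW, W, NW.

NE

Three-point gradient (reference A): Δ to B = (-50, 5, +2.52), Δ to C = (35, -85, +1.35).
∂z/∂x = -0.05422, ∂z/∂y = -0.03821 (det = 4075).
Steepest decrease is along −∇f = (+0.05422 E, +0.03821 N) → northeast.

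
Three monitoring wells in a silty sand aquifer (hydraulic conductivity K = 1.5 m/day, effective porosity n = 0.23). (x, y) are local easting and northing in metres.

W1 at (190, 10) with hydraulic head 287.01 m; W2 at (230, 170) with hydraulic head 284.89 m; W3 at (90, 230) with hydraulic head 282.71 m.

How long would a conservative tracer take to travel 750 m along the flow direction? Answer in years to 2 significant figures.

18 years

Differences from W1: to W2 (Δx, Δy, Δh) = (40, 160, -2.12); to W3 = (-100, 220, -4.30).
Solve a·Δx + b·Δy = Δh: det = 40·220 − (-100)·160 = 24800.
∂h/∂x = [(-2.12)·220 − (-4.30)·160] / 24800 = +0.008935
∂h/∂y = [40·(-4.30) − (-100)·(-2.12)] / 24800 = -0.01548
|∇h| = √(0.008935² + -0.01548²) = 0.01787
Seepage velocity v = K·i/n = 1.5 × 0.01787 / 0.23 = 0.1165 m/day.
t = 750 / 0.1165 = 6438 days = 17.6 years.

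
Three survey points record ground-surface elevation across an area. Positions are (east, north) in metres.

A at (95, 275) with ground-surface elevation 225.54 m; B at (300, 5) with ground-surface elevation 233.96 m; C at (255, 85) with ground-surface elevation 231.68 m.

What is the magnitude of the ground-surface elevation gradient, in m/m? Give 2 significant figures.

0.025 m/m

Taking A as reference: B−A = (205, -270, +8.42); C−A = (160, -190, +6.14).
Solve a·Δx + b·Δy = Δz: det = 205·(-190) − 160·(-270) = 4250.
∂z/∂x = [(+8.42)·(-190) − (+6.14)·(-270)] / 4250 = +0.01365
∂z/∂y = [205·(+6.14) − 160·(+8.42)] / 4250 = -0.02082
|∇f| = √(0.01365² + -0.02082²) = 0.0249 m/m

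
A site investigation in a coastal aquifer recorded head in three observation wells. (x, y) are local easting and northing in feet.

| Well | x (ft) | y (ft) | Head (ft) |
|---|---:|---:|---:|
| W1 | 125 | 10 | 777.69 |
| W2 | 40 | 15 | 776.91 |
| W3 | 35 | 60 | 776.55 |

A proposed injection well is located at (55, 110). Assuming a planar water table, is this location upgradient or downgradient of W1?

downgradient

Differences from W1: to W2 (Δx, Δy, Δh) = (-85, 5, -0.78); to W3 = (-90, 50, -1.14).
Solve a·Δx + b·Δy = Δh: det = (-85)·50 − (-90)·5 = -3800.
∂h/∂x = [(-0.78)·50 − (-1.14)·5] / -3800 = +0.008763
∂h/∂y = [(-85)·(-1.14) − (-90)·(-0.78)] / -3800 = -0.007026
Head at (55, 110) = 777.69 + (+0.008763)·(-70) + (-0.007026)·(100) = 776.37 ft.
That is lower than the 777.69 ft at W1, so the point is downgradient.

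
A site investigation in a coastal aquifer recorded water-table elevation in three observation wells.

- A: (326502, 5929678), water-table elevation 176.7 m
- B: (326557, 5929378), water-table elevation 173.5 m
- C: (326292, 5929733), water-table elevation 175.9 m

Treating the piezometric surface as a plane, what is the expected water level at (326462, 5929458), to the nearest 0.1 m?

173.8 m

With h = a·x + b·y + c and A as origin, the differences give:
  55·a + (-300)·b = -3.2
  (-210)·a + 55·b = -0.8
Eliminate b (×55 and ×(-300), subtract): -59975·a = -416.00 → a = ∂h/∂x = +0.006936
Back-substitute: b = ∂h/∂y = +0.01194.
h(326462, 5929458) = 176.7 + (+0.006936)·(-40) + (+0.01194)·(-220) = 176.7 -0.277 -2.626 = 173.796 m.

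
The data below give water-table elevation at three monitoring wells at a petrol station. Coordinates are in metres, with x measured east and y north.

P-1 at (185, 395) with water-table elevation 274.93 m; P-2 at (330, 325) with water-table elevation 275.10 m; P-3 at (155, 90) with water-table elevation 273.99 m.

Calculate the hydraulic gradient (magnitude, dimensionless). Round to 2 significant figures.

With h = a·x + b·y + c and P-1 as origin, the differences give:
  145·a + (-70)·b = +0.17
  (-30)·a + (-305)·b = -0.94
Eliminate b (×(-305) and ×(-70), subtract): -46325·a = -117.650 → a = ∂h/∂x = +0.002540
Back-substitute: b = ∂h/∂y = +0.002832.
|∇h| = √(0.002540² + 0.002832²) = 0.003804

0.0038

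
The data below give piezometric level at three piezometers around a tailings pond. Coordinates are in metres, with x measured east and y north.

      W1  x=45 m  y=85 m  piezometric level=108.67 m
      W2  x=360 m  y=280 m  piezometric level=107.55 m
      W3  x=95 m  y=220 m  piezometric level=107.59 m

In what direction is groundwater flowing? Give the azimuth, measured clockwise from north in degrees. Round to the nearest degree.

348°

Three-point gradient (reference W1): Δ to W2 = (315, 195, -1.12), Δ to W3 = (50, 135, -1.08).
∂h/∂x = +0.001812, ∂h/∂y = -0.008671 (det = 32775).
Flow direction (−∇h) has components (-0.001812 E, +0.008671 N).
Azimuth = atan2(E, N) = atan2(-0.001812, +0.008671) = 348.2° ≈ 348°.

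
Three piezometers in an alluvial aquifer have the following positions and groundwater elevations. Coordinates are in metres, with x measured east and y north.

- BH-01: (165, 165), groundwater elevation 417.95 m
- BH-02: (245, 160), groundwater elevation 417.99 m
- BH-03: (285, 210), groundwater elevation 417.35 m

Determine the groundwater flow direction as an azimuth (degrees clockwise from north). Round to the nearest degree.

001°

With h = a·x + b·y + c and BH-01 as origin, the differences give:
  80·a + (-5)·b = +0.04
  120·a + 45·b = -0.60
Eliminate b (×45 and ×(-5), subtract): 4200·a = -1.200 → a = ∂h/∂x = -0.0002857
Back-substitute: b = ∂h/∂y = -0.01257.
Flow direction (−∇h) has components (+0.0002857 E, +0.01257 N).
Azimuth = atan2(E, N) = atan2(+0.0002857, +0.01257) = 1.3° ≈ 001°.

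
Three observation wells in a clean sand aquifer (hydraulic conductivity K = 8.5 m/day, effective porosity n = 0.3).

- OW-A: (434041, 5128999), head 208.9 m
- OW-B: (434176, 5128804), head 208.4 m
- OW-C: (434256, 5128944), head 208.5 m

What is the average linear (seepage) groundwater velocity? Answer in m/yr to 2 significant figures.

22 m/yr

Differences from OW-A: to OW-B (Δx, Δy, Δh) = (135, -195, -0.5); to OW-C = (215, -55, -0.4).
Solve a·Δx + b·Δy = Δh: det = 135·(-55) − 215·(-195) = 34500.
∂h/∂x = [(-0.5)·(-55) − (-0.4)·(-195)] / 34500 = -0.001464
∂h/∂y = [135·(-0.4) − 215·(-0.5)] / 34500 = +0.001551
|∇h| = √(-0.001464² + 0.001551²) = 0.002133
Seepage velocity v = K·i/n = 8.5 × 0.002133 / 0.3 = 0.06044 m/day = 22.08 m/yr.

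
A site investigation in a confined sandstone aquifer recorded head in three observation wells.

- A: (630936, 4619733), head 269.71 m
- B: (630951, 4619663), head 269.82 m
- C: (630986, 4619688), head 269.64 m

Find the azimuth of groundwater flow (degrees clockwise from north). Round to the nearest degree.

056°

With h = a·x + b·y + c and A as origin, the differences give:
  15·a + (-70)·b = +0.11
  50·a + (-45)·b = -0.07
Eliminate b (×(-45) and ×(-70), subtract): 2825·a = -9.850 → a = ∂h/∂x = -0.003487
Back-substitute: b = ∂h/∂y = -0.002319.
Flow direction (−∇h) has components (+0.003487 E, +0.002319 N).
Azimuth = atan2(E, N) = atan2(+0.003487, +0.002319) = 56.4° ≈ 056°.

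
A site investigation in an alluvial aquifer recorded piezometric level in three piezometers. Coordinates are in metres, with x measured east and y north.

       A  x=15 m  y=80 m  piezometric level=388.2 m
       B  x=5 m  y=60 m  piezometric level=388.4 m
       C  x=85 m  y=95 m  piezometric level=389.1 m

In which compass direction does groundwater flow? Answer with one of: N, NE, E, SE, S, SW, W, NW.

NW

Taking A as reference: B−A = (-10, -20, +0.2); C−A = (70, 15, +0.9).
Solve a·Δx + b·Δy = Δh: det = (-10)·15 − 70·(-20) = 1250.
∂h/∂x = [(+0.2)·15 − (+0.9)·(-20)] / 1250 = +0.01680
∂h/∂y = [(-10)·(+0.9) − 70·(+0.2)] / 1250 = -0.01840
Flow = −∇h = (-0.01680 east, +0.01840 north), which points northwest.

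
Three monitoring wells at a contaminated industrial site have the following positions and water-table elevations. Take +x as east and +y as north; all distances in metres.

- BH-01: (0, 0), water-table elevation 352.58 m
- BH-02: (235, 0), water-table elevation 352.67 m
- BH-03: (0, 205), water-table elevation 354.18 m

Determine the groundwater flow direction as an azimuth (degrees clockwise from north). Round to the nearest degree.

183°

∂h/∂x = (352.67 − 352.58) / (235 − 0) = +0.0003830
∂h/∂y = (354.18 − 352.58) / (205 − 0) = +0.007805
Flow direction (−∇h) has components (-0.0003830 E, -0.007805 N).
Azimuth = atan2(E, N) = atan2(-0.0003830, -0.007805) = 182.8° ≈ 183°.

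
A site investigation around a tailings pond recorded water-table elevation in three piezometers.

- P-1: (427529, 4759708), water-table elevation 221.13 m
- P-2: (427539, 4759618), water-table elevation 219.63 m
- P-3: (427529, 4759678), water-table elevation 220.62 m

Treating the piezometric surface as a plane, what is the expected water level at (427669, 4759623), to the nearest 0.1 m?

Three-point gradient (reference P-1): Δ to P-2 = (10, -90, -1.50), Δ to P-3 = (0, -30, -0.51).
∂h/∂x = +0.003000, ∂h/∂y = +0.01700 (det = -300).
h(427669, 4759623) = 221.13 + (+0.003000)·(140) + (+0.01700)·(-85) = 221.13 +0.420 -1.445 = 220.105 m.

220.1 m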